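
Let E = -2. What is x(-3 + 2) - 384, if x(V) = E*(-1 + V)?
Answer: -380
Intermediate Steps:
x(V) = 2 - 2*V (x(V) = -2*(-1 + V) = 2 - 2*V)
x(-3 + 2) - 384 = (2 - 2*(-3 + 2)) - 384 = (2 - 2*(-1)) - 384 = (2 + 2) - 384 = 4 - 384 = -380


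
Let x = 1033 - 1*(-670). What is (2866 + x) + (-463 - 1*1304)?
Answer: 2802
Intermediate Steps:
x = 1703 (x = 1033 + 670 = 1703)
(2866 + x) + (-463 - 1*1304) = (2866 + 1703) + (-463 - 1*1304) = 4569 + (-463 - 1304) = 4569 - 1767 = 2802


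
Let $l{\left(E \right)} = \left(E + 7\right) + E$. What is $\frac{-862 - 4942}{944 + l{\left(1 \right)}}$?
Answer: $- \frac{5804}{953} \approx -6.0902$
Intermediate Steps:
$l{\left(E \right)} = 7 + 2 E$ ($l{\left(E \right)} = \left(7 + E\right) + E = 7 + 2 E$)
$\frac{-862 - 4942}{944 + l{\left(1 \right)}} = \frac{-862 - 4942}{944 + \left(7 + 2 \cdot 1\right)} = - \frac{5804}{944 + \left(7 + 2\right)} = - \frac{5804}{944 + 9} = - \frac{5804}{953}$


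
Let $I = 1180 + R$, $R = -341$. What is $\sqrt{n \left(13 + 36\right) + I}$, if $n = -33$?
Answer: $i \sqrt{778} \approx 27.893 i$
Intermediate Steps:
$I = 839$ ($I = 1180 - 341 = 839$)
$\sqrt{n \left(13 + 36\right) + I} = \sqrt{- 33 \left(13 + 36\right) + 839} = \sqrt{\left(-33\right) 49 + 839} = \sqrt{-1617 + 839} = \sqrt{-778} = i \sqrt{778}$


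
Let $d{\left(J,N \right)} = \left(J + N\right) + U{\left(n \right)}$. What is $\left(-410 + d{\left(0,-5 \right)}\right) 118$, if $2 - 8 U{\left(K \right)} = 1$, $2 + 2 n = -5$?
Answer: $- \frac{195821}{4} \approx -48955.0$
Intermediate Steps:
$n = - \frac{7}{2}$ ($n = -1 + \frac{1}{2} \left(-5\right) = -1 - \frac{5}{2} = - \frac{7}{2} \approx -3.5$)
$U{\left(K \right)} = \frac{1}{8}$ ($U{\left(K \right)} = \frac{1}{4} - \frac{1}{8} = \frac{1}{8}$)
$d{\left(J,N \right)} = \frac{1}{8} + J + N$ ($d{\left(J,N \right)} = \left(J + N\right) + \frac{1}{8} = \frac{1}{8} + J + N$)
$\left(-410 + d{\left(0,-5 \right)}\right) 118 = \left(-410 + \left(\frac{1}{8} + 0 - 5\right)\right) 118 = \left(-410 - \frac{39}{8}\right) 118 = \left(- \frac{3319}{8}\right) 118 = - \frac{195821}{4}$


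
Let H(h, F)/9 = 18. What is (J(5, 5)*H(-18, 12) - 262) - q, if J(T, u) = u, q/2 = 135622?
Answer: -270696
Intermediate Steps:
q = 271244 (q = 2*135622 = 271244)
H(h, F) = 162 (H(h, F) = 9*18 = 162)
(J(5, 5)*H(-18, 12) - 262) - q = (5*162 - 262) - 1*271244 = (810 - 262) - 271244 = 548 - 271244 = -270696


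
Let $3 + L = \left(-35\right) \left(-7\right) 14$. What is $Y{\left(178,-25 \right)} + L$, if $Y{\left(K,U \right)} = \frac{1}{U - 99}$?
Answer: $\frac{424947}{124} \approx 3427.0$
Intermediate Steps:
$Y{\left(K,U \right)} = \frac{1}{-99 + U}$
$L = 3427$ ($L = -3 + \left(-35\right) \left(-7\right) 14 = -3 + 245 \cdot 14 = -3 + 3430 = 3427$)
$Y{\left(178,-25 \right)} + L = \frac{1}{-99 - 25} + 3427 = \frac{1}{-124} + 3427 = - \frac{1}{124} + 3427 = \frac{424947}{124}$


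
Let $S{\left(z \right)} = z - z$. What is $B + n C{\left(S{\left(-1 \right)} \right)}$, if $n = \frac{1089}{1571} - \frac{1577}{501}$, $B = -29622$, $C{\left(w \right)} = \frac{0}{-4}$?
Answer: $-29622$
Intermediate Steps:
$S{\left(z \right)} = 0$
$C{\left(w \right)} = 0$ ($C{\left(w \right)} = 0 \left(- \frac{1}{4}\right) = 0$)
$n = - \frac{1931878}{787071}$ ($n = 1089 \cdot \frac{1}{1571} - \frac{1577}{501} = \frac{1089}{1571} - \frac{1577}{501} = - \frac{1931878}{787071} \approx -2.4545$)
$B + n C{\left(S{\left(-1 \right)} \right)} = -29622 - 0 = -29622 + 0 = -29622$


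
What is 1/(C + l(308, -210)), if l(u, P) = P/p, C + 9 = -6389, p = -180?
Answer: -6/38381 ≈ -0.00015633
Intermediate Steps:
C = -6398 (C = -9 - 6389 = -6398)
l(u, P) = -P/180 (l(u, P) = P/(-180) = P*(-1/180) = -P/180)
1/(C + l(308, -210)) = 1/(-6398 - 1/180*(-210)) = 1/(-6398 + 7/6) = 1/(-38381/6) = -6/38381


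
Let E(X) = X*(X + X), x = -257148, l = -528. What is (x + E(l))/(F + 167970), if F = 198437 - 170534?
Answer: 100140/65291 ≈ 1.5337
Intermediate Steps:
F = 27903
E(X) = 2*X**2 (E(X) = X*(2*X) = 2*X**2)
(x + E(l))/(F + 167970) = (-257148 + 2*(-528)**2)/(27903 + 167970) = (-257148 + 2*278784)/195873 = (-257148 + 557568)*(1/195873) = 300420*(1/195873) = 100140/65291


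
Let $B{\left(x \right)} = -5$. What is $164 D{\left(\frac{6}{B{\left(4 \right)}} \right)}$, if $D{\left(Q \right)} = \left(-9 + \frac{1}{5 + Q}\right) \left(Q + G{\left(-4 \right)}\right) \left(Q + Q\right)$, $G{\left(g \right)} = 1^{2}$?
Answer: $- \frac{326688}{475} \approx -687.76$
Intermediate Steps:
$G{\left(g \right)} = 1$
$D{\left(Q \right)} = 2 Q \left(1 + Q\right) \left(-9 + \frac{1}{5 + Q}\right)$ ($D{\left(Q \right)} = \left(-9 + \frac{1}{5 + Q}\right) \left(Q + 1\right) \left(Q + Q\right) = \left(-9 + \frac{1}{5 + Q}\right) \left(1 + Q\right) 2 Q = \left(1 + Q\right) \left(-9 + \frac{1}{5 + Q}\right) 2 Q = 2 Q \left(1 + Q\right) \left(-9 + \frac{1}{5 + Q}\right)$)
$164 D{\left(\frac{6}{B{\left(4 \right)}} \right)} = 164 \left(- \frac{2 \frac{6}{-5} \left(44 + 9 \left(\frac{6}{-5}\right)^{2} + 53 \frac{6}{-5}\right)}{5 + \frac{6}{-5}}\right) = 164 \left(- \frac{2 \cdot 6 \left(- \frac{1}{5}\right) \left(44 + 9 \left(6 \left(- \frac{1}{5}\right)\right)^{2} + 53 \cdot 6 \left(- \frac{1}{5}\right)\right)}{5 + 6 \left(- \frac{1}{5}\right)}\right) = 164 \left(\left(-2\right) \left(- \frac{6}{5}\right) \frac{1}{5 - \frac{6}{5}} \left(44 + 9 \left(- \frac{6}{5}\right)^{2} + 53 \left(- \frac{6}{5}\right)\right)\right) = 164 \left(\left(-2\right) \left(- \frac{6}{5}\right) \frac{1}{\frac{19}{5}} \left(44 + 9 \cdot \frac{36}{25} - \frac{318}{5}\right)\right) = 164 \left(\left(-2\right) \left(- \frac{6}{5}\right) \frac{5}{19} \left(44 + \frac{324}{25} - \frac{318}{5}\right)\right) = 164 \left(\left(-2\right) \left(- \frac{6}{5}\right) \frac{5}{19} \left(- \frac{166}{25}\right)\right) = 164 \left(- \frac{1992}{475}\right) = - \frac{326688}{475}$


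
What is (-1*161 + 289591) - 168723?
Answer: 120707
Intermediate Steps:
(-1*161 + 289591) - 168723 = (-161 + 289591) - 168723 = 289430 - 168723 = 120707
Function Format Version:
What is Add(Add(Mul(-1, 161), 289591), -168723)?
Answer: 120707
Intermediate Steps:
Add(Add(Mul(-1, 161), 289591), -168723) = Add(Add(-161, 289591), -168723) = Add(289430, -168723) = 120707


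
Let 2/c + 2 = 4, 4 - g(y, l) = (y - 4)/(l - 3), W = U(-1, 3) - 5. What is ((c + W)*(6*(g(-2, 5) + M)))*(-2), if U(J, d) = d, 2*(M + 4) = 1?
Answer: 42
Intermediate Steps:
M = -7/2 (M = -4 + (1/2)*1 = -4 + 1/2 = -7/2 ≈ -3.5000)
W = -2 (W = 3 - 5 = -2)
g(y, l) = 4 - (-4 + y)/(-3 + l) (g(y, l) = 4 - (y - 4)/(l - 3) = 4 - (-4 + y)/(-3 + l))
c = 1 (c = 2/(-2 + 4) = 2/2 = 2*(1/2) = 1)
((c + W)*(6*(g(-2, 5) + M)))*(-2) = ((1 - 2)*(6*((-8 - 1*(-2) + 4*5)/(-3 + 5) - 7/2)))*(-2) = -6*((-8 + 2 + 20)/2 - 7/2)*(-2) = -6*((1/2)*14 - 7/2)*(-2) = -6*(7 - 7/2)*(-2) = -6*7/2*(-2) = -1*21*(-2) = -21*(-2) = 42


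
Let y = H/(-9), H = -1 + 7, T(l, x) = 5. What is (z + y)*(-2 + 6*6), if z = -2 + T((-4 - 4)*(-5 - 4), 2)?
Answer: 238/3 ≈ 79.333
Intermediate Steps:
z = 3 (z = -2 + 5 = 3)
H = 6
y = -⅔ (y = 6/(-9) = 6*(-⅑) = -⅔ ≈ -0.66667)
(z + y)*(-2 + 6*6) = (3 - ⅔)*(-2 + 6*6) = 7*(-2 + 36)/3 = (7/3)*34 = 238/3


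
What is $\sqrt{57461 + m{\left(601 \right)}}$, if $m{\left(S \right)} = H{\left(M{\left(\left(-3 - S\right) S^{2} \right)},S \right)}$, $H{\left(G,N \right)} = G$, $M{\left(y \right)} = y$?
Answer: $i \sqrt{218107943} \approx 14768.0 i$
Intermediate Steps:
$m{\left(S \right)} = S^{2} \left(-3 - S\right)$ ($m{\left(S \right)} = \left(-3 - S\right) S^{2} = S^{2} \left(-3 - S\right)$)
$\sqrt{57461 + m{\left(601 \right)}} = \sqrt{57461 + 601^{2} \left(-3 - 601\right)} = \sqrt{57461 + 361201 \left(-3 - 601\right)} = \sqrt{57461 + 361201 \left(-604\right)} = \sqrt{57461 - 218165404} = \sqrt{-218107943} = i \sqrt{218107943}$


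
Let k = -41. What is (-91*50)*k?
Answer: 186550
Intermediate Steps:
(-91*50)*k = -91*50*(-41) = -4550*(-41) = 186550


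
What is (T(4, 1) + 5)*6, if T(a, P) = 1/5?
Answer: 156/5 ≈ 31.200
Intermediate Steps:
T(a, P) = ⅕
(T(4, 1) + 5)*6 = (⅕ + 5)*6 = (26/5)*6 = 156/5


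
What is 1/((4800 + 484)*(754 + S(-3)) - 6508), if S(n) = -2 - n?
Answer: 1/3982912 ≈ 2.5107e-7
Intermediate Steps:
1/((4800 + 484)*(754 + S(-3)) - 6508) = 1/((4800 + 484)*(754 + (-2 - 1*(-3))) - 6508) = 1/(5284*(754 + (-2 + 3)) - 6508) = 1/(5284*(754 + 1) - 6508) = 1/(5284*755 - 6508) = 1/(3989420 - 6508) = 1/3982912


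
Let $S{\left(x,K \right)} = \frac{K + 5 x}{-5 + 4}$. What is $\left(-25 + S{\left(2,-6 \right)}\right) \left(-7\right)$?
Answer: $203$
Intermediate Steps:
$S{\left(x,K \right)} = - K - 5 x$ ($S{\left(x,K \right)} = \frac{K + 5 x}{-1} = \left(K + 5 x\right) \left(-1\right) = - K - 5 x$)
$\left(-25 + S{\left(2,-6 \right)}\right) \left(-7\right) = \left(-25 - 4\right) \left(-7\right) = \left(-29\right) \left(-7\right) = 203$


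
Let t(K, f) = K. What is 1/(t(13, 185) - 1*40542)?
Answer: -1/40529 ≈ -2.4674e-5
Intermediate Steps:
1/(t(13, 185) - 1*40542) = 1/(13 - 1*40542) = 1/(13 - 40542) = 1/(-40529) = -1/40529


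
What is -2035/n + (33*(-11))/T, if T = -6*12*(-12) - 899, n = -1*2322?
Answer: 914111/81270 ≈ 11.248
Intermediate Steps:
n = -2322
T = -35 (T = -72*(-12) - 899 = 864 - 899 = -35)
-2035/n + (33*(-11))/T = -2035/(-2322) + (33*(-11))/(-35) = -2035*(-1/2322) - 363*(-1/35) = 2035/2322 + 363/35 = 914111/81270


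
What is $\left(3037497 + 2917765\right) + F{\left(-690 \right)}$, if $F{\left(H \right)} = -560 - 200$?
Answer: $5954502$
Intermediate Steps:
$F{\left(H \right)} = -760$ ($F{\left(H \right)} = -560 - 200 = -760$)
$\left(3037497 + 2917765\right) + F{\left(-690 \right)} = \left(3037497 + 2917765\right) - 760 = 5955262 - 760 = 5954502$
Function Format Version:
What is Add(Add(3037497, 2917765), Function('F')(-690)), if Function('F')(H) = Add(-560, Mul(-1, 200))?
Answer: 5954502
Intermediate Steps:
Function('F')(H) = -760 (Function('F')(H) = Add(-560, -200) = -760)
Add(Add(3037497, 2917765), Function('F')(-690)) = Add(Add(3037497, 2917765), -760) = Add(5955262, -760) = 5954502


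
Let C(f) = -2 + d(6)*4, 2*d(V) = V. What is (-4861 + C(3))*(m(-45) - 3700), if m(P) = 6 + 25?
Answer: 17798319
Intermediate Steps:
m(P) = 31
d(V) = V/2
C(f) = 10 (C(f) = -2 + ((½)*6)*4 = -2 + 3*4 = -2 + 12 = 10)
(-4861 + C(3))*(m(-45) - 3700) = (-4861 + 10)*(31 - 3700) = -4851*(-3669) = 17798319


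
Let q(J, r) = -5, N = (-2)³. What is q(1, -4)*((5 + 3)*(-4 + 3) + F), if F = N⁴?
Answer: -20440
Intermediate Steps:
N = -8
F = 4096 (F = (-8)⁴ = 4096)
q(1, -4)*((5 + 3)*(-4 + 3) + F) = -5*((5 + 3)*(-4 + 3) + 4096) = -5*(8*(-1) + 4096) = -5*(-8 + 4096) = -5*4088 = -20440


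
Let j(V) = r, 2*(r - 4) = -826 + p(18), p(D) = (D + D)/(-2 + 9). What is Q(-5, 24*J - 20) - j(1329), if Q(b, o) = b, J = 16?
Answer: 2810/7 ≈ 401.43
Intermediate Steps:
p(D) = 2*D/7 (p(D) = (2*D)/7 = (2*D)*(⅐) = 2*D/7)
r = -2845/7 (r = 4 + (-826 + (2/7)*18)/2 = 4 + (-826 + 36/7)/2 = 4 + (½)*(-5746/7) = 4 - 2873/7 = -2845/7 ≈ -406.43)
j(V) = -2845/7
Q(-5, 24*J - 20) - j(1329) = -5 - 1*(-2845/7) = -5 + 2845/7 = 2810/7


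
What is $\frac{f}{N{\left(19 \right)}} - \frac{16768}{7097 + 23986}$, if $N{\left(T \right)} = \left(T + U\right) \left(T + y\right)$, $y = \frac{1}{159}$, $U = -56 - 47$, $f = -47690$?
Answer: $\frac{38572808611}{1315059564} \approx 29.332$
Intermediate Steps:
$U = -103$
$y = \frac{1}{159} \approx 0.0062893$
$N{\left(T \right)} = \left(-103 + T\right) \left(\frac{1}{159} + T\right)$ ($N{\left(T \right)} = \left(T - 103\right) \left(T + \frac{1}{159}\right) = \left(-103 + T\right) \left(\frac{1}{159} + T\right)$)
$\frac{f}{N{\left(19 \right)}} - \frac{16768}{7097 + 23986} = - \frac{47690}{- \frac{103}{159} + 19^{2} - \frac{311144}{159}} - \frac{16768}{7097 + 23986} = - \frac{47690}{- \frac{103}{159} + 361 - \frac{311144}{159}} - \frac{16768}{31083} = - \frac{47690}{- \frac{84616}{53}} - \frac{16768}{31083} = \left(-47690\right) \left(- \frac{53}{84616}\right) - \frac{16768}{31083} = \frac{1263785}{42308} - \frac{16768}{31083} = \frac{38572808611}{1315059564}$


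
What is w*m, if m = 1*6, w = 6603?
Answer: 39618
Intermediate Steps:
m = 6
w*m = 6603*6 = 39618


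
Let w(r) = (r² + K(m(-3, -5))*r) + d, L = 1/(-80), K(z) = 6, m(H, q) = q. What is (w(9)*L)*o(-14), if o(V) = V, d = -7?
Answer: 112/5 ≈ 22.400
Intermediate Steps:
L = -1/80 ≈ -0.012500
w(r) = -7 + r² + 6*r (w(r) = (r² + 6*r) - 7 = -7 + r² + 6*r)
(w(9)*L)*o(-14) = ((-7 + 9² + 6*9)*(-1/80))*(-14) = ((-7 + 81 + 54)*(-1/80))*(-14) = (128*(-1/80))*(-14) = -8/5*(-14) = 112/5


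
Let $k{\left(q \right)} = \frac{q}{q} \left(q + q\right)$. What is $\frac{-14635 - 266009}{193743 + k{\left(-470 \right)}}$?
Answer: $- \frac{21588}{14831} \approx -1.4556$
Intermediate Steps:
$k{\left(q \right)} = 2 q$ ($k{\left(q \right)} = 1 \cdot 2 q = 2 q$)
$\frac{-14635 - 266009}{193743 + k{\left(-470 \right)}} = \frac{-14635 - 266009}{193743 + 2 \left(-470\right)} = - \frac{280644}{193743 - 940} = - \frac{280644}{192803} = \left(-280644\right) \frac{1}{192803} = - \frac{21588}{14831}$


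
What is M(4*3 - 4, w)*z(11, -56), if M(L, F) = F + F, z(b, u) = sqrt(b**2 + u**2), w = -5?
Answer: -10*sqrt(3257) ≈ -570.70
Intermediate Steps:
M(L, F) = 2*F
M(4*3 - 4, w)*z(11, -56) = (2*(-5))*sqrt(11**2 + (-56)**2) = -10*sqrt(121 + 3136) = -10*sqrt(3257)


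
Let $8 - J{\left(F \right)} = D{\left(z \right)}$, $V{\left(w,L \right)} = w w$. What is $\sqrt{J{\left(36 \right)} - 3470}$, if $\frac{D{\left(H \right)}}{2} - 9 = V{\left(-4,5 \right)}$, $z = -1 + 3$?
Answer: $2 i \sqrt{878} \approx 59.262 i$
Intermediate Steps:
$V{\left(w,L \right)} = w^{2}$
$z = 2$
$D{\left(H \right)} = 50$ ($D{\left(H \right)} = 18 + 2 \left(-4\right)^{2} = 18 + 2 \cdot 16 = 18 + 32 = 50$)
$J{\left(F \right)} = -42$ ($J{\left(F \right)} = 8 - 50 = -42$)
$\sqrt{J{\left(36 \right)} - 3470} = \sqrt{-42 - 3470} = \sqrt{-3512} = 2 i \sqrt{878}$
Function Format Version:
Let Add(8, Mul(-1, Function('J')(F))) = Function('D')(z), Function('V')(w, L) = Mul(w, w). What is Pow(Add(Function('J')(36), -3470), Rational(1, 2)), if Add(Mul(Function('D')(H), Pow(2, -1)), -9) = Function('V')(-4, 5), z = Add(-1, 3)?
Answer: Mul(2, I, Pow(878, Rational(1, 2))) ≈ Mul(59.262, I)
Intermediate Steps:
Function('V')(w, L) = Pow(w, 2)
z = 2
Function('D')(H) = 50 (Function('D')(H) = Add(18, Mul(2, Pow(-4, 2))) = Add(18, Mul(2, 16)) = Add(18, 32) = 50)
Function('J')(F) = -42 (Function('J')(F) = Add(8, Mul(-1, 50)) = Add(8, -50) = -42)
Pow(Add(Function('J')(36), -3470), Rational(1, 2)) = Pow(Add(-42, -3470), Rational(1, 2)) = Pow(-3512, Rational(1, 2)) = Mul(2, I, Pow(878, Rational(1, 2)))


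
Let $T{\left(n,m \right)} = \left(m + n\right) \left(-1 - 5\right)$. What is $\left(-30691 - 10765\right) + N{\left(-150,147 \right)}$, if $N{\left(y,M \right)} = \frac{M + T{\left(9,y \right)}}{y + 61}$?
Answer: $- \frac{3690577}{89} \approx -41467.0$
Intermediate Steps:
$T{\left(n,m \right)} = - 6 m - 6 n$ ($T{\left(n,m \right)} = \left(m + n\right) \left(-6\right) = - 6 m - 6 n$)
$N{\left(y,M \right)} = \frac{-54 + M - 6 y}{61 + y}$ ($N{\left(y,M \right)} = \frac{M - \left(54 + 6 y\right)}{y + 61} = \frac{M - \left(54 + 6 y\right)}{61 + y} = \frac{-54 + M - 6 y}{61 + y}$)
$\left(-30691 - 10765\right) + N{\left(-150,147 \right)} = \left(-30691 - 10765\right) + \frac{-54 + 147 - -900}{61 - 150} = -41456 + \frac{-54 + 147 + 900}{-89} = -41456 - \frac{993}{89} = - \frac{3690577}{89}$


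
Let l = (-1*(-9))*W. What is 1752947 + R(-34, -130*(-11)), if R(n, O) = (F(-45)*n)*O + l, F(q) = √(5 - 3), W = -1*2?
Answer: 1752929 - 48620*√2 ≈ 1.6842e+6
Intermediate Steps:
W = -2
l = -18 (l = -1*(-9)*(-2) = 9*(-2) = -18)
F(q) = √2
R(n, O) = -18 + O*n*√2 (R(n, O) = (√2*n)*O - 18 = (n*√2)*O - 18 = O*n*√2 - 18 = -18 + O*n*√2)
1752947 + R(-34, -130*(-11)) = 1752947 + (-18 - 130*(-11)*(-34)*√2) = 1752947 + (-18 + 1430*(-34)*√2) = 1752947 + (-18 - 48620*√2) = 1752929 - 48620*√2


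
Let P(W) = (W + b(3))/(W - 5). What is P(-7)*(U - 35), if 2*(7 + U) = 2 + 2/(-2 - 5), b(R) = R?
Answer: -96/7 ≈ -13.714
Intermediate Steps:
P(W) = (3 + W)/(-5 + W) (P(W) = (W + 3)/(W - 5) = (3 + W)/(-5 + W))
U = -43/7 (U = -7 + (2 + 2/(-2 - 5))/2 = -7 + (2 + 2/(-7))/2 = -7 + (2 - 1/7*2)/2 = -7 + (2 - 2/7)/2 = -7 + (1/2)*(12/7) = -7 + 6/7 = -43/7 ≈ -6.1429)
P(-7)*(U - 35) = ((3 - 7)/(-5 - 7))*(-43/7 - 35) = (-4/(-12))*(-288/7) = -1/12*(-4)*(-288/7) = (1/3)*(-288/7) = -96/7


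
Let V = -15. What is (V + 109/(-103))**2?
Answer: 2735716/10609 ≈ 257.87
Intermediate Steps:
(V + 109/(-103))**2 = (-15 + 109/(-103))**2 = (-15 + 109*(-1/103))**2 = (-15 - 109/103)**2 = (-1654/103)**2 = 2735716/10609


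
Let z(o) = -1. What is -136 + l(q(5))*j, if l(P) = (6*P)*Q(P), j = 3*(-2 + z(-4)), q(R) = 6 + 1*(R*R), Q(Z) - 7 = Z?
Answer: -63748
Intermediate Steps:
Q(Z) = 7 + Z
q(R) = 6 + R² (q(R) = 6 + 1*R² = 6 + R²)
j = -9 (j = 3*(-2 - 1) = 3*(-3) = -9)
l(P) = 6*P*(7 + P) (l(P) = (6*P)*(7 + P) = 6*P*(7 + P))
-136 + l(q(5))*j = -136 + (6*(6 + 5²)*(7 + (6 + 5²)))*(-9) = -136 + (6*(6 + 25)*(7 + (6 + 25)))*(-9) = -136 + (6*31*(7 + 31))*(-9) = -136 + (6*31*38)*(-9) = -136 + 7068*(-9) = -136 - 63612 = -63748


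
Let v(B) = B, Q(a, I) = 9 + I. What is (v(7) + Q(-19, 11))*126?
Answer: 3402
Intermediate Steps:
(v(7) + Q(-19, 11))*126 = (7 + (9 + 11))*126 = (7 + 20)*126 = 27*126 = 3402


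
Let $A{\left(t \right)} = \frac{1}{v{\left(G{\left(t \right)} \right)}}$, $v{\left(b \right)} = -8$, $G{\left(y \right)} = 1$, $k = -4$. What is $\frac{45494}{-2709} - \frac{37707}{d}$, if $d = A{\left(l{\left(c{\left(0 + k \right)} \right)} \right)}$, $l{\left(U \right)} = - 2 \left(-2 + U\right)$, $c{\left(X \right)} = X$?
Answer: $\frac{19003270}{63} \approx 3.0164 \cdot 10^{5}$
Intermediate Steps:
$l{\left(U \right)} = 4 - 2 U$
$A{\left(t \right)} = - \frac{1}{8}$ ($A{\left(t \right)} = \frac{1}{-8} = - \frac{1}{8}$)
$d = - \frac{1}{8} \approx -0.125$
$\frac{45494}{-2709} - \frac{37707}{d} = \frac{45494}{-2709} - \frac{37707}{- \frac{1}{8}} = 45494 \left(- \frac{1}{2709}\right) - -301656 = - \frac{1058}{63} + 301656 = \frac{19003270}{63}$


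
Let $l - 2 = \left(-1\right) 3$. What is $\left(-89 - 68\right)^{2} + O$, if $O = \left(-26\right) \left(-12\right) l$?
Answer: $24337$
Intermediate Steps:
$l = -1$ ($l = 2 - 3 = -1$)
$O = -312$ ($O = \left(-26\right) \left(-12\right) \left(-1\right) = 312 \left(-1\right) = -312$)
$\left(-89 - 68\right)^{2} + O = \left(-89 - 68\right)^{2} - 312 = \left(-157\right)^{2} - 312 = 24649 - 312 = 24337$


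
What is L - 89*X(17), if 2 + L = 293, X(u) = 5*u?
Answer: -7274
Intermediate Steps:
L = 291 (L = -2 + 293 = 291)
L - 89*X(17) = 291 - 445*17 = 291 - 89*85 = 291 - 7565 = -7274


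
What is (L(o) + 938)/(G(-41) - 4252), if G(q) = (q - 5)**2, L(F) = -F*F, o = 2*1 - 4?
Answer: -467/1068 ≈ -0.43727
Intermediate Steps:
o = -2 (o = 2 - 4 = -2)
L(F) = -F**2
G(q) = (-5 + q)**2
(L(o) + 938)/(G(-41) - 4252) = (-1*(-2)**2 + 938)/((-5 - 41)**2 - 4252) = (-1*4 + 938)/((-46)**2 - 4252) = (-4 + 938)/(2116 - 4252) = 934/(-2136) = 934*(-1/2136) = -467/1068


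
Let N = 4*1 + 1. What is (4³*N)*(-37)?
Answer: -11840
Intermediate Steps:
N = 5 (N = 4 + 1 = 5)
(4³*N)*(-37) = (4³*5)*(-37) = (64*5)*(-37) = 320*(-37) = -11840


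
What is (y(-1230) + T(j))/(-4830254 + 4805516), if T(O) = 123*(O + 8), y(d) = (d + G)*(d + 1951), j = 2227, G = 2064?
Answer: -292073/8246 ≈ -35.420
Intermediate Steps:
y(d) = (1951 + d)*(2064 + d) (y(d) = (d + 2064)*(d + 1951) = (2064 + d)*(1951 + d) = (1951 + d)*(2064 + d))
T(O) = 984 + 123*O (T(O) = 123*(8 + O) = 984 + 123*O)
(y(-1230) + T(j))/(-4830254 + 4805516) = ((4026864 + (-1230)² + 4015*(-1230)) + (984 + 123*2227))/(-4830254 + 4805516) = ((4026864 + 1512900 - 4938450) + (984 + 273921))/(-24738) = (601314 + 274905)*(-1/24738) = 876219*(-1/24738) = -292073/8246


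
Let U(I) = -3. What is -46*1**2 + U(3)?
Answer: -49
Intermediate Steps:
-46*1**2 + U(3) = -46*1**2 - 3 = -46*1 - 3 = -46 - 3 = -49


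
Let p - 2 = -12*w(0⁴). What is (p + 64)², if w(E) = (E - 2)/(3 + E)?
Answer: 5476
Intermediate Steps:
w(E) = (-2 + E)/(3 + E)
p = 10 (p = 2 - 12*(-2 + 0⁴)/(3 + 0⁴) = 2 - 12*(-2 + 0)/(3 + 0) = 2 - 12*(-2)/3 = 2 - 4*(-2) = 2 - 12*(-⅔) = 2 + 8 = 10)
(p + 64)² = (10 + 64)² = 74² = 5476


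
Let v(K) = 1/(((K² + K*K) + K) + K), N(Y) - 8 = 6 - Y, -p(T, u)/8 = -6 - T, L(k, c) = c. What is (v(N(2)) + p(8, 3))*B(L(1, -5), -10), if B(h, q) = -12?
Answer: -34945/26 ≈ -1344.0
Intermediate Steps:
p(T, u) = 48 + 8*T (p(T, u) = -8*(-6 - T) = 48 + 8*T)
N(Y) = 14 - Y (N(Y) = 8 + (6 - Y) = 14 - Y)
v(K) = 1/(2*K + 2*K²) (v(K) = 1/(((K² + K²) + K) + K) = 1/((2*K² + K) + K) = 1/((K + 2*K²) + K) = 1/(2*K + 2*K²))
(v(N(2)) + p(8, 3))*B(L(1, -5), -10) = (1/(2*(14 - 1*2)*(1 + (14 - 1*2))) + (48 + 8*8))*(-12) = (1/(2*(14 - 2)*(1 + (14 - 2))) + (48 + 64))*(-12) = ((½)/(12*(1 + 12)) + 112)*(-12) = ((½)*(1/12)/13 + 112)*(-12) = ((½)*(1/12)*(1/13) + 112)*(-12) = (1/312 + 112)*(-12) = (34945/312)*(-12) = -34945/26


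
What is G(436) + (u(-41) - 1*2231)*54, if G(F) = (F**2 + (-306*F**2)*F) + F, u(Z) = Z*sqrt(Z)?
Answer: -25361777878 - 2214*I*sqrt(41) ≈ -2.5362e+10 - 14177.0*I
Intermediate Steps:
u(Z) = Z**(3/2)
G(F) = F + F**2 - 306*F**3 (G(F) = (F**2 - 306*F**3) + F = F + F**2 - 306*F**3)
G(436) + (u(-41) - 1*2231)*54 = 436*(1 + 436 - 306*436**2) + ((-41)**(3/2) - 1*2231)*54 = 436*(1 + 436 - 306*190096) + (-41*I*sqrt(41) - 2231)*54 = 436*(1 + 436 - 58169376) + (-2231 - 41*I*sqrt(41))*54 = 436*(-58168939) + (-120474 - 2214*I*sqrt(41)) = -25361657404 + (-120474 - 2214*I*sqrt(41)) = -25361777878 - 2214*I*sqrt(41)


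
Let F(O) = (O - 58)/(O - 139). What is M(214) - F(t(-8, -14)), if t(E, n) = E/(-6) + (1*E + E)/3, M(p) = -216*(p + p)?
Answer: -13220126/143 ≈ -92448.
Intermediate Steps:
M(p) = -432*p
t(E, n) = E/2 (t(E, n) = E*(-1/6) + (E + E)*(1/3) = -E/6 + (2*E)*(1/3) = -E/6 + 2*E/3 = E/2)
F(O) = (-58 + O)/(-139 + O)
M(214) - F(t(-8, -14)) = -432*214 - (-58 + (1/2)*(-8))/(-139 + (1/2)*(-8)) = -92448 - (-58 - 4)/(-139 - 4) = -92448 - (-62)/(-143) = -92448 - (-1)*(-62)/143 = -92448 - 1*62/143 = -92448 - 62/143 = -13220126/143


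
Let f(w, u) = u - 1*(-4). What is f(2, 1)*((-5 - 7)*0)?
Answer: 0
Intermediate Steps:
f(w, u) = 4 + u (f(w, u) = u + 4 = 4 + u)
f(2, 1)*((-5 - 7)*0) = (4 + 1)*((-5 - 7)*0) = 5*(-12*0) = 5*0 = 0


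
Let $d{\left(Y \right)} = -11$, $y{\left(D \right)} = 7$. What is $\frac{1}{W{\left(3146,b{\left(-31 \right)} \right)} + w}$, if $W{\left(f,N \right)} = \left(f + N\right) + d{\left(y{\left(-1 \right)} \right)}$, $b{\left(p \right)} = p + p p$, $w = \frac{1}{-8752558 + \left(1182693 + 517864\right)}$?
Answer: $\frac{7052001}{28666384064} \approx 0.000246$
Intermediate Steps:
$w = - \frac{1}{7052001}$ ($w = \frac{1}{-8752558 + 1700557} = \frac{1}{-7052001} = - \frac{1}{7052001} \approx -1.418 \cdot 10^{-7}$)
$b{\left(p \right)} = p + p^{2}$
$W{\left(f,N \right)} = -11 + N + f$ ($W{\left(f,N \right)} = \left(f + N\right) - 11 = \left(N + f\right) - 11 = -11 + N + f$)
$\frac{1}{W{\left(3146,b{\left(-31 \right)} \right)} + w} = \frac{1}{\left(-11 - 31 \left(1 - 31\right) + 3146\right) - \frac{1}{7052001}} = \frac{1}{\left(-11 - -930 + 3146\right) - \frac{1}{7052001}} = \frac{1}{\left(-11 + 930 + 3146\right) - \frac{1}{7052001}} = \frac{1}{4065 - \frac{1}{7052001}} = \frac{1}{\frac{28666384064}{7052001}} = \frac{7052001}{28666384064}$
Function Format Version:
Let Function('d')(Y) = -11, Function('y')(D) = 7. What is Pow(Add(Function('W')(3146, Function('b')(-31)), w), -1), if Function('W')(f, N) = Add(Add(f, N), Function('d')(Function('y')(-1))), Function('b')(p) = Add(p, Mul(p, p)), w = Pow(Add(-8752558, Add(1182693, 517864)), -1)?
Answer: Rational(7052001, 28666384064) ≈ 0.00024600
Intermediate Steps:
w = Rational(-1, 7052001) (w = Pow(Add(-8752558, 1700557), -1) = Pow(-7052001, -1) = Rational(-1, 7052001) ≈ -1.4180e-7)
Function('b')(p) = Add(p, Pow(p, 2))
Function('W')(f, N) = Add(-11, N, f) (Function('W')(f, N) = Add(Add(f, N), -11) = Add(Add(N, f), -11) = Add(-11, N, f))
Pow(Add(Function('W')(3146, Function('b')(-31)), w), -1) = Pow(Add(Add(-11, Mul(-31, Add(1, -31)), 3146), Rational(-1, 7052001)), -1) = Pow(Add(Add(-11, Mul(-31, -30), 3146), Rational(-1, 7052001)), -1) = Pow(Add(Add(-11, 930, 3146), Rational(-1, 7052001)), -1) = Pow(Add(4065, Rational(-1, 7052001)), -1) = Pow(Rational(28666384064, 7052001), -1) = Rational(7052001, 28666384064)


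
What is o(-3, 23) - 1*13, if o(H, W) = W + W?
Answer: 33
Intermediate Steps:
o(H, W) = 2*W
o(-3, 23) - 1*13 = 2*23 - 1*13 = 46 - 13 = 33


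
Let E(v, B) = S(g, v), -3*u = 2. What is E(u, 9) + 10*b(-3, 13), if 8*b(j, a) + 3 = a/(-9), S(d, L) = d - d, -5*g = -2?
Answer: -50/9 ≈ -5.5556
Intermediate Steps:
g = 2/5 (g = -1/5*(-2) = 2/5 ≈ 0.40000)
u = -2/3 (u = -1/3*2 = -2/3 ≈ -0.66667)
S(d, L) = 0
b(j, a) = -3/8 - a/72 (b(j, a) = -3/8 + (a/(-9))/8 = -3/8 + (a*(-1/9))/8 = -3/8 + (-a/9)/8 = -3/8 - a/72)
E(v, B) = 0
E(u, 9) + 10*b(-3, 13) = 0 + 10*(-3/8 - 1/72*13) = 0 + 10*(-3/8 - 13/72) = 0 + 10*(-5/9) = 0 - 50/9 = -50/9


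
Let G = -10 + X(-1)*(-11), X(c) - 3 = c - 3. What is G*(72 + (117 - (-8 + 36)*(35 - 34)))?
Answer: 161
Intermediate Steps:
X(c) = c (X(c) = 3 + (c - 3) = 3 + (-3 + c) = c)
G = 1 (G = -10 - 1*(-11) = -10 + 11 = 1)
G*(72 + (117 - (-8 + 36)*(35 - 34))) = 1*(72 + (117 - (-8 + 36)*(35 - 34))) = 1*(72 + (117 - 28)) = 1*(72 + 89) = 1*161 = 161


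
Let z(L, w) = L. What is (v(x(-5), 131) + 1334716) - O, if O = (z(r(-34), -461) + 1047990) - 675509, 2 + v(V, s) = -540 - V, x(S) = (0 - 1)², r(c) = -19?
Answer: 961711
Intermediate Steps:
x(S) = 1 (x(S) = (-1)² = 1)
v(V, s) = -542 - V (v(V, s) = -2 + (-540 - V) = -542 - V)
O = 372462 (O = (-19 + 1047990) - 675509 = 1047971 - 675509 = 372462)
(v(x(-5), 131) + 1334716) - O = ((-542 - 1*1) + 1334716) - 1*372462 = ((-542 - 1) + 1334716) - 372462 = (-543 + 1334716) - 372462 = 1334173 - 372462 = 961711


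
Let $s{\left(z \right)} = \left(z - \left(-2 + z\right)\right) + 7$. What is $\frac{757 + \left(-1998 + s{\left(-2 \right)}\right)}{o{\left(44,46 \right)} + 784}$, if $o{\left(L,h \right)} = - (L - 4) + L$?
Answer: $- \frac{308}{197} \approx -1.5635$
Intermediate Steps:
$o{\left(L,h \right)} = 4$ ($o{\left(L,h \right)} = - (L - 4) + L = - (-4 + L) + L = \left(4 - L\right) + L = 4$)
$s{\left(z \right)} = 9$ ($s{\left(z \right)} = 2 + 7 = 9$)
$\frac{757 + \left(-1998 + s{\left(-2 \right)}\right)}{o{\left(44,46 \right)} + 784} = \frac{757 + \left(-1998 + 9\right)}{4 + 784} = \frac{757 - 1989}{788} = \left(-1232\right) \frac{1}{788} = - \frac{308}{197}$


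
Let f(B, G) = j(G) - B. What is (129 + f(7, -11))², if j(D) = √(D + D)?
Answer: (122 + I*√22)² ≈ 14862.0 + 1144.5*I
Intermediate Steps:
j(D) = √2*√D (j(D) = √(2*D) = √2*√D)
f(B, G) = -B + √2*√G (f(B, G) = √2*√G - B = -B + √2*√G)
(129 + f(7, -11))² = (129 + (-1*7 + √2*√(-11)))² = (129 + (-7 + √2*(I*√11)))² = (129 + (-7 + I*√22))² = (122 + I*√22)²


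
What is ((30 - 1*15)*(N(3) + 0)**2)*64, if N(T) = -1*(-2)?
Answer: 3840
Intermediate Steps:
N(T) = 2
((30 - 1*15)*(N(3) + 0)**2)*64 = ((30 - 1*15)*(2 + 0)**2)*64 = ((30 - 15)*2**2)*64 = (15*4)*64 = 60*64 = 3840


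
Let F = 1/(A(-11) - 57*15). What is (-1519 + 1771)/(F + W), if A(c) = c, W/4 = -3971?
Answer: -218232/13755545 ≈ -0.015865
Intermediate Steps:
W = -15884 (W = 4*(-3971) = -15884)
F = -1/866 (F = 1/(-11 - 57*15) = 1/(-11 - 855) = 1/(-866) = -1/866 ≈ -0.0011547)
(-1519 + 1771)/(F + W) = (-1519 + 1771)/(-1/866 - 15884) = 252/(-13755545/866) = 252*(-866/13755545) = -218232/13755545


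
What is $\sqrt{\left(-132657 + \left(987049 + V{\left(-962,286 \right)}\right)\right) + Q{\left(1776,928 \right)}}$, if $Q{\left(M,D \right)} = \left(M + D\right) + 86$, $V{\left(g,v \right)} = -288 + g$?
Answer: $14 \sqrt{4367} \approx 925.17$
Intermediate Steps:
$Q{\left(M,D \right)} = 86 + D + M$ ($Q{\left(M,D \right)} = \left(D + M\right) + 86 = 86 + D + M$)
$\sqrt{\left(-132657 + \left(987049 + V{\left(-962,286 \right)}\right)\right) + Q{\left(1776,928 \right)}} = \sqrt{\left(-132657 + \left(987049 - 1250\right)\right) + \left(86 + 928 + 1776\right)} = \sqrt{\left(-132657 + \left(987049 - 1250\right)\right) + 2790} = \sqrt{\left(-132657 + 985799\right) + 2790} = \sqrt{853142 + 2790} = \sqrt{855932} = 14 \sqrt{4367}$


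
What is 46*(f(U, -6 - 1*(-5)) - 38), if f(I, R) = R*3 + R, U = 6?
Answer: -1932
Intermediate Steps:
f(I, R) = 4*R (f(I, R) = 3*R + R = 4*R)
46*(f(U, -6 - 1*(-5)) - 38) = 46*(4*(-6 - 1*(-5)) - 38) = 46*(4*(-6 + 5) - 38) = 46*(4*(-1) - 38) = 46*(-4 - 38) = 46*(-42) = -1932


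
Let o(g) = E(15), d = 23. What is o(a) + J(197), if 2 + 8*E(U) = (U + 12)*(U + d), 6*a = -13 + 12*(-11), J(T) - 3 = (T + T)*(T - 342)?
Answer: -56999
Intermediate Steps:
J(T) = 3 + 2*T*(-342 + T) (J(T) = 3 + (T + T)*(T - 342) = 3 + (2*T)*(-342 + T) = 3 + 2*T*(-342 + T))
a = -145/6 (a = (-13 + 12*(-11))/6 = (-13 - 132)/6 = (⅙)*(-145) = -145/6 ≈ -24.167)
E(U) = -¼ + (12 + U)*(23 + U)/8 (E(U) = -¼ + ((U + 12)*(U + 23))/8 = -¼ + ((12 + U)*(23 + U))/8 = -¼ + (12 + U)*(23 + U)/8)
o(g) = 128 (o(g) = 137/4 + (⅛)*15² + (35/8)*15 = 137/4 + (⅛)*225 + 525/8 = 137/4 + 225/8 + 525/8 = 128)
o(a) + J(197) = 128 + (3 - 684*197 + 2*197²) = 128 + (3 - 134748 + 2*38809) = 128 + (3 - 134748 + 77618) = 128 - 57127 = -56999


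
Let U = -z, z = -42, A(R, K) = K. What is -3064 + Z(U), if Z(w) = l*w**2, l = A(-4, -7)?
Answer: -15412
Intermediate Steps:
l = -7
U = 42 (U = -1*(-42) = 42)
Z(w) = -7*w**2
-3064 + Z(U) = -3064 - 7*42**2 = -3064 - 7*1764 = -3064 - 12348 = -15412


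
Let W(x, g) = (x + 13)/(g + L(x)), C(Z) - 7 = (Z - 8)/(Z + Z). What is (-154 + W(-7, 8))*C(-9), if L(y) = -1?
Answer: -76648/63 ≈ -1216.6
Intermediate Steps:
C(Z) = 7 + (-8 + Z)/(2*Z) (C(Z) = 7 + (Z - 8)/(Z + Z) = 7 + (-8 + Z)/((2*Z)) = 7 + (-8 + Z)*(1/(2*Z)) = 7 + (-8 + Z)/(2*Z))
W(x, g) = (13 + x)/(-1 + g) (W(x, g) = (x + 13)/(g - 1) = (13 + x)/(-1 + g))
(-154 + W(-7, 8))*C(-9) = (-154 + (13 - 7)/(-1 + 8))*(15/2 - 4/(-9)) = (-154 + 6/7)*(15/2 - 4*(-1/9)) = (-154 + (1/7)*6)*(15/2 + 4/9) = (-154 + 6/7)*(143/18) = -1072/7*143/18 = -76648/63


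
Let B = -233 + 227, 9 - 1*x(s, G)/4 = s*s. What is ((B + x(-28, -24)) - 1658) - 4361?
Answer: -9125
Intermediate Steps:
x(s, G) = 36 - 4*s**2 (x(s, G) = 36 - 4*s*s = 36 - 4*s**2)
B = -6
((B + x(-28, -24)) - 1658) - 4361 = ((-6 + (36 - 4*(-28)**2)) - 1658) - 4361 = ((-6 + (36 - 4*784)) - 1658) - 4361 = ((-6 + (36 - 3136)) - 1658) - 4361 = ((-6 - 3100) - 1658) - 4361 = (-3106 - 1658) - 4361 = -4764 - 4361 = -9125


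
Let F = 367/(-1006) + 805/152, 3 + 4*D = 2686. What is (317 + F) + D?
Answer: 75896437/76456 ≈ 992.68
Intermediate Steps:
D = 2683/4 (D = -3/4 + (1/4)*2686 = -3/4 + 1343/2 = 2683/4 ≈ 670.75)
F = 377023/76456 (F = 367*(-1/1006) + 805*(1/152) = -367/1006 + 805/152 = 377023/76456 ≈ 4.9312)
(317 + F) + D = (317 + 377023/76456) + 2683/4 = 24613575/76456 + 2683/4 = 75896437/76456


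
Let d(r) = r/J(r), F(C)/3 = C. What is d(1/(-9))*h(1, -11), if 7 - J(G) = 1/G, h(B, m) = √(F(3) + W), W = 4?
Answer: -√13/144 ≈ -0.025039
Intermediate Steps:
F(C) = 3*C
h(B, m) = √13 (h(B, m) = √(3*3 + 4) = √(9 + 4) = √13)
J(G) = 7 - 1/G
d(r) = r/(7 - 1/r)
d(1/(-9))*h(1, -11) = ((1/(-9))²/(-1 + 7/(-9)))*√13 = ((-⅑)²/(-1 + 7*(-⅑)))*√13 = (1/(81*(-1 - 7/9)))*√13 = (1/(81*(-16/9)))*√13 = ((1/81)*(-9/16))*√13 = -√13/144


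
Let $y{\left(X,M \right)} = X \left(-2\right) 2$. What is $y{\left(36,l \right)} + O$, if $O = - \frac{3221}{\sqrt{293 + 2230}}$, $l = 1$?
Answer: $-144 - \frac{3221 \sqrt{3}}{87} \approx -208.13$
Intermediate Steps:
$y{\left(X,M \right)} = - 4 X$ ($y{\left(X,M \right)} = - 2 X 2 = - 4 X$)
$O = - \frac{3221 \sqrt{3}}{87}$ ($O = - \frac{3221}{\sqrt{2523}} = - \frac{3221}{29 \sqrt{3}} = - 3221 \frac{\sqrt{3}}{87} = - \frac{3221 \sqrt{3}}{87} \approx -64.126$)
$y{\left(36,l \right)} + O = \left(-4\right) 36 - \frac{3221 \sqrt{3}}{87} = -144 - \frac{3221 \sqrt{3}}{87}$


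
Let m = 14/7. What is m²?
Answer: 4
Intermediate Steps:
m = 2 (m = 14*(⅐) = 2)
m² = 2² = 4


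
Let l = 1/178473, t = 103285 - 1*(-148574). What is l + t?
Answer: 44950031308/178473 ≈ 2.5186e+5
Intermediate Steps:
t = 251859 (t = 103285 + 148574 = 251859)
l = 1/178473 ≈ 5.6031e-6
l + t = 1/178473 + 251859 = 44950031308/178473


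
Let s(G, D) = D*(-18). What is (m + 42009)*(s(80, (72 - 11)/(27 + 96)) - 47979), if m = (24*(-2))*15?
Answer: -81236313945/41 ≈ -1.9814e+9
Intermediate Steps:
m = -720 (m = -48*15 = -720)
s(G, D) = -18*D
(m + 42009)*(s(80, (72 - 11)/(27 + 96)) - 47979) = (-720 + 42009)*(-18*(72 - 11)/(27 + 96) - 47979) = 41289*(-1098/123 - 47979) = 41289*(-18*61/123 - 47979) = 41289*(-366/41 - 47979) = 41289*(-1967505/41) = -81236313945/41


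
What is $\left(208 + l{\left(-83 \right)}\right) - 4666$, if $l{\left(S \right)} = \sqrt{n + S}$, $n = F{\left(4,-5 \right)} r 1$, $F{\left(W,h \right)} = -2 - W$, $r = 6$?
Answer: $-4458 + i \sqrt{119} \approx -4458.0 + 10.909 i$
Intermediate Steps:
$n = -36$ ($n = \left(-2 - 4\right) 6 \cdot 1 = \left(-6\right) 6 \cdot 1 = \left(-36\right) 1 = -36$)
$l{\left(S \right)} = \sqrt{-36 + S}$
$\left(208 + l{\left(-83 \right)}\right) - 4666 = \left(208 + \sqrt{-36 - 83}\right) - 4666 = \left(208 + \sqrt{-119}\right) - 4666 = \left(208 + i \sqrt{119}\right) - 4666 = -4458 + i \sqrt{119}$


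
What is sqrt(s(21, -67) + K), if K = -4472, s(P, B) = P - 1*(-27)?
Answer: 2*I*sqrt(1106) ≈ 66.513*I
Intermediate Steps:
s(P, B) = 27 + P (s(P, B) = P + 27 = 27 + P)
sqrt(s(21, -67) + K) = sqrt((27 + 21) - 4472) = sqrt(48 - 4472) = sqrt(-4424) = 2*I*sqrt(1106)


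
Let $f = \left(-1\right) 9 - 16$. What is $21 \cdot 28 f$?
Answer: $-14700$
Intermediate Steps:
$f = -25$ ($f = -9 - 16 = -25$)
$21 \cdot 28 f = 21 \cdot 28 \left(-25\right) = 588 \left(-25\right) = -14700$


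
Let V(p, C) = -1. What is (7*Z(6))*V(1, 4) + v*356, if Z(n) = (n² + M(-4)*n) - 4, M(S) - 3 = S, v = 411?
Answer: 146134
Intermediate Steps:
M(S) = 3 + S
Z(n) = -4 + n² - n (Z(n) = (n² + (3 - 4)*n) - 4 = (n² - n) - 4 = -4 + n² - n)
(7*Z(6))*V(1, 4) + v*356 = (7*(-4 + 6² - 1*6))*(-1) + 411*356 = (7*(-4 + 36 - 6))*(-1) + 146316 = (7*26)*(-1) + 146316 = 182*(-1) + 146316 = -182 + 146316 = 146134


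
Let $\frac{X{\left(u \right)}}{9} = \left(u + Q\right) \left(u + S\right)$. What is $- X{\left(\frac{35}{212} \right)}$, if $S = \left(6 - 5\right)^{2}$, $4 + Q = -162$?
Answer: $\frac{78154011}{44944} \approx 1738.9$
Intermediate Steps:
$Q = -166$ ($Q = -4 - 162 = -166$)
$S = 1$ ($S = 1^{2} = 1$)
$X{\left(u \right)} = 9 \left(1 + u\right) \left(-166 + u\right)$ ($X{\left(u \right)} = 9 \left(u - 166\right) \left(u + 1\right) = 9 \left(-166 + u\right) \left(1 + u\right) = 9 \left(1 + u\right) \left(-166 + u\right)$)
$- X{\left(\frac{35}{212} \right)} = - (-1494 - 1485 \cdot \frac{35}{212} + 9 \left(\frac{35}{212}\right)^{2}) = - (-1494 - 1485 \cdot 35 \cdot \frac{1}{212} + 9 \left(35 \cdot \frac{1}{212}\right)^{2}) = - (-1494 - \frac{51975}{212} + 9 \left(\frac{35}{212}\right)^{2}) = - (-1494 - \frac{51975}{212} + 9 \cdot \frac{1225}{44944}) = - (-1494 - \frac{51975}{212} + \frac{11025}{44944}) = \left(-1\right) \left(- \frac{78154011}{44944}\right) = \frac{78154011}{44944}$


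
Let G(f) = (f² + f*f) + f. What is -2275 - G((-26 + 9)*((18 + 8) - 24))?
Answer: -4553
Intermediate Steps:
G(f) = f + 2*f² (G(f) = (f² + f²) + f = 2*f² + f = f + 2*f²)
-2275 - G((-26 + 9)*((18 + 8) - 24)) = -2275 - (-26 + 9)*((18 + 8) - 24)*(1 + 2*((-26 + 9)*((18 + 8) - 24))) = -2275 - (-17*(26 - 24))*(1 + 2*(-17*(26 - 24))) = -2275 - (-17*2)*(1 + 2*(-17*2)) = -2275 - (-34)*(1 + 2*(-34)) = -2275 - (-34)*(1 - 68) = -2275 - (-34)*(-67) = -2275 - 1*2278 = -2275 - 2278 = -4553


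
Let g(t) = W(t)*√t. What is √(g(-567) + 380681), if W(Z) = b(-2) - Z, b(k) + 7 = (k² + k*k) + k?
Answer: √(380681 + 5094*I*√7) ≈ 617.09 + 10.92*I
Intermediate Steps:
b(k) = -7 + k + 2*k² (b(k) = -7 + ((k² + k*k) + k) = -7 + ((k² + k²) + k) = -7 + (2*k² + k) = -7 + (k + 2*k²) = -7 + k + 2*k²)
W(Z) = -1 - Z (W(Z) = (-7 - 2 + 2*(-2)²) - Z = (-7 - 2 + 2*4) - Z = (-7 - 2 + 8) - Z = -1 - Z)
g(t) = √t*(-1 - t) (g(t) = (-1 - t)*√t = √t*(-1 - t))
√(g(-567) + 380681) = √(√(-567)*(-1 - 1*(-567)) + 380681) = √((9*I*√7)*(-1 + 567) + 380681) = √((9*I*√7)*566 + 380681) = √(5094*I*√7 + 380681) = √(380681 + 5094*I*√7)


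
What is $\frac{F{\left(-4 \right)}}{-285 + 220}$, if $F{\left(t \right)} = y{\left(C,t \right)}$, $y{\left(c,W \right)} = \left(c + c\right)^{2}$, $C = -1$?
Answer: $- \frac{4}{65} \approx -0.061538$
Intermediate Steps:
$y{\left(c,W \right)} = 4 c^{2}$ ($y{\left(c,W \right)} = \left(2 c\right)^{2} = 4 c^{2}$)
$F{\left(t \right)} = 4$ ($F{\left(t \right)} = 4 \left(-1\right)^{2} = 4 \cdot 1 = 4$)
$\frac{F{\left(-4 \right)}}{-285 + 220} = \frac{4}{-285 + 220} = \frac{4}{-65} = 4 \left(- \frac{1}{65}\right) = - \frac{4}{65}$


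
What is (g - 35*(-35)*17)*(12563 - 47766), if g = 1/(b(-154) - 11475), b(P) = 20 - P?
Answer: -8284791034772/11301 ≈ -7.3310e+8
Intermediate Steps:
g = -1/11301 (g = 1/((20 - 1*(-154)) - 11475) = 1/((20 + 154) - 11475) = 1/(174 - 11475) = 1/(-11301) = -1/11301 ≈ -8.8488e-5)
(g - 35*(-35)*17)*(12563 - 47766) = (-1/11301 - 35*(-35)*17)*(12563 - 47766) = (-1/11301 + 1225*17)*(-35203) = (-1/11301 + 20825)*(-35203) = (235343324/11301)*(-35203) = -8284791034772/11301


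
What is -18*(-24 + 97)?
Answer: -1314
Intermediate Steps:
-18*(-24 + 97) = -18*73 = -1314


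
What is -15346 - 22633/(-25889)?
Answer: -397269961/25889 ≈ -15345.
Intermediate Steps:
-15346 - 22633/(-25889) = -15346 - 22633*(-1/25889) = -15346 + 22633/25889 = -397269961/25889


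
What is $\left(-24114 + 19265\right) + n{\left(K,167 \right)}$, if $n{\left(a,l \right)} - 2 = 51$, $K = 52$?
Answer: $-4796$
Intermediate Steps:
$n{\left(a,l \right)} = 53$ ($n{\left(a,l \right)} = 2 + 51 = 53$)
$\left(-24114 + 19265\right) + n{\left(K,167 \right)} = \left(-24114 + 19265\right) + 53 = -4849 + 53 = -4796$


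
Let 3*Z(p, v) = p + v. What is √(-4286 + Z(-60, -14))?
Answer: 2*I*√9699/3 ≈ 65.656*I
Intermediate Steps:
Z(p, v) = p/3 + v/3 (Z(p, v) = (p + v)/3 = p/3 + v/3)
√(-4286 + Z(-60, -14)) = √(-4286 + ((⅓)*(-60) + (⅓)*(-14))) = √(-4286 + (-20 - 14/3)) = √(-4286 - 74/3) = √(-12932/3) = 2*I*√9699/3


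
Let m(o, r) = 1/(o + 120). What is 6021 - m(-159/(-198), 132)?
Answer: 48005367/7973 ≈ 6021.0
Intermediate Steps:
m(o, r) = 1/(120 + o)
6021 - m(-159/(-198), 132) = 6021 - 1/(120 - 159/(-198)) = 6021 - 1/(120 - 159*(-1/198)) = 6021 - 1/(120 + 53/66) = 6021 - 1/7973/66 = 6021 - 1*66/7973 = 6021 - 66/7973 = 48005367/7973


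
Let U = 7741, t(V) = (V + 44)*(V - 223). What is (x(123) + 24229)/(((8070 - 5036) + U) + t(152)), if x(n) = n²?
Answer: -39358/3141 ≈ -12.530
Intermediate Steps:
t(V) = (-223 + V)*(44 + V) (t(V) = (44 + V)*(-223 + V) = (-223 + V)*(44 + V))
(x(123) + 24229)/(((8070 - 5036) + U) + t(152)) = (123² + 24229)/(((8070 - 5036) + 7741) + (-9812 + 152² - 179*152)) = (15129 + 24229)/((3034 + 7741) + (-9812 + 23104 - 27208)) = 39358/(10775 - 13916) = 39358/(-3141) = 39358*(-1/3141) = -39358/3141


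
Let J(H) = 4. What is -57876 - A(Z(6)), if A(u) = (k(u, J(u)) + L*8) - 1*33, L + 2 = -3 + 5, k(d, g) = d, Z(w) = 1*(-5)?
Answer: -57838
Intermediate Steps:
Z(w) = -5
L = 0 (L = -2 + (-3 + 5) = -2 + 2 = 0)
A(u) = -33 + u (A(u) = (u + 0*8) - 1*33 = (u + 0) - 33 = u - 33 = -33 + u)
-57876 - A(Z(6)) = -57876 - (-33 - 5) = -57876 - 1*(-38) = -57876 + 38 = -57838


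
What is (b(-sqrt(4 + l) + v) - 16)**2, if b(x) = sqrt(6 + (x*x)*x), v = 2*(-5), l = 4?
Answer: (16 - sqrt(2)*sqrt(3 - 4*(5 + sqrt(2))**3))**2 ≈ -1849.2 - 1468.2*I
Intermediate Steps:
v = -10
b(x) = sqrt(6 + x**3) (b(x) = sqrt(6 + x**2*x) = sqrt(6 + x**3))
(b(-sqrt(4 + l) + v) - 16)**2 = (sqrt(6 + (-sqrt(4 + 4) - 10)**3) - 16)**2 = (sqrt(6 + (-sqrt(8) - 10)**3) - 16)**2 = (sqrt(6 + (-2*sqrt(2) - 10)**3) - 16)**2 = (sqrt(6 + (-10 - 2*sqrt(2))**3) - 16)**2 = (-16 + sqrt(6 + (-10 - 2*sqrt(2))**3))**2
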